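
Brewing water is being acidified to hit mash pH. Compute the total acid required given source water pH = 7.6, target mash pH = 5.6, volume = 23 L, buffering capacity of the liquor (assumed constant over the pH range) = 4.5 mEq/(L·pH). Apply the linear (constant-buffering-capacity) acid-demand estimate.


acid = buffering capacity · (pH_source − pH_target) · V
acid = 4.5 · (7.6 − 5.6) · 23

207.0000 mEq


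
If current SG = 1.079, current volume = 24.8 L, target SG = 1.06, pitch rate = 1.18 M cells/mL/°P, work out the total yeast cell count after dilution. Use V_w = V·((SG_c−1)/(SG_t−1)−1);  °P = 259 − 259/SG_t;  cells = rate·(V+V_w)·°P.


V_w = 24.8·((1.079−1)/(1.06−1)−1) = 7.8533
V_final = 24.8 + 7.8533 = 32.6533
°P = 259 − 259/1.06 = 14.6604
cells = 1.18·32.6533·14.6604

564.8780 billion cells


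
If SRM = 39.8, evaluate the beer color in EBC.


EBC = SRM · 1.97
EBC = 39.8 · 1.97

78.4060 EBC


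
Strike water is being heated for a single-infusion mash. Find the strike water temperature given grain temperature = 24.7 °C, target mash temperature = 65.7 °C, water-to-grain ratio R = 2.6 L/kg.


T_strike = (0.41/R)·(T_mash − T_grain) + T_mash
T_strike = (0.41/2.6)·(65.7 − 24.7) + 65.7

72.1654 °C


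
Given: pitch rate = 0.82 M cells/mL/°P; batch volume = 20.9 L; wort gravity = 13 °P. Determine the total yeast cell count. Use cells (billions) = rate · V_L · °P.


cells = 0.82 · 20.9 · 13

222.7940 billion cells


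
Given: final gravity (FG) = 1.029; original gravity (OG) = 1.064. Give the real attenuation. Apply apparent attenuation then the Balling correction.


AA = (OG−FG)/(OG−1)·100;  RA = AA·0.8192
AA = (1.064 − 1.029)/(1.064 − 1)·100 = 54.6875
RA = 54.6875·0.8192

44.8000 %


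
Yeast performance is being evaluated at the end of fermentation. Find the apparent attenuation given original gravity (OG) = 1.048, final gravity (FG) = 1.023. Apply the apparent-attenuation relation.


AA = (OG − FG)/(OG − 1) · 100
AA = (1.048 − 1.023)/(1.048 − 1) · 100

52.0833 %


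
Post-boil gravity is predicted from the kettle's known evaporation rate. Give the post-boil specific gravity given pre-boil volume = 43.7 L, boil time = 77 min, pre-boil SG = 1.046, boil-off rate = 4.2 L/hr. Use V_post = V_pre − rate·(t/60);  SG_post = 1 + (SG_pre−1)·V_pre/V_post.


V_post = 43.7 − 4.2·(77/60) = 38.3100
SG_post = 1 + (1.046 − 1)·43.7/38.3100

1.0525


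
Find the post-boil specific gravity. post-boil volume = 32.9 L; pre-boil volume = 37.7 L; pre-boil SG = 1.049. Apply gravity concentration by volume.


SG_post = 1 + (SG_pre − 1)·V_pre/V_post
pts_pre = (1.049 − 1)·1000 = 49.0000
pts_post = 49.0000·37.7/32.9 = 56.1489
SG_post = 1 + 56.1489/1000

1.0561


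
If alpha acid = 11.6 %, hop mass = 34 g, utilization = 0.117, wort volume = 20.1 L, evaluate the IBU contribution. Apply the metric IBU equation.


IBU = (α/100)·mass·U·1000 / V
IBU = (11.6/100)·34·0.117·1000 / 20.1

22.9576 IBU


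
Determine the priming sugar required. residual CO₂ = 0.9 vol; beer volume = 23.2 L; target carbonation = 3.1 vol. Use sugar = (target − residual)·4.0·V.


sugar = (3.1 − 0.9)·4.0·23.2

204.1600 g


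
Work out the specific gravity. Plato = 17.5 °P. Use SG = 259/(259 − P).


SG = 259/(259 − 17.5)

1.0725


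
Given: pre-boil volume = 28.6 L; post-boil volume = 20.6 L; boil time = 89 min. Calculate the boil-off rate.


rate = (V_pre − V_post) / (t_min/60)
rate = (28.6 − 20.6) / (89/60)

5.3933 L/hr


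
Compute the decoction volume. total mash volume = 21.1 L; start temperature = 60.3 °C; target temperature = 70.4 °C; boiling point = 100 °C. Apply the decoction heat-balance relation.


V_dec = V_total·(T_target − T_start)/(T_boil − T_start)
V_dec = 21.1·(70.4 − 60.3)/(100 − 60.3)

5.3680 L


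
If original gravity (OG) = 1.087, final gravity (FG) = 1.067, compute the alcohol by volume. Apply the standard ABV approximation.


ABV = (OG − FG) · 131.25
ABV = (1.087 − 1.067) · 131.25

2.6250 % ABV


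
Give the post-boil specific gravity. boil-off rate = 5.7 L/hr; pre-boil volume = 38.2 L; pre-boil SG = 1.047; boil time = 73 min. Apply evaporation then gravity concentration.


V_post = V_pre − rate·(t/60);  SG_post = 1 + (SG_pre−1)·V_pre/V_post
V_post = 38.2 − 5.7·(73/60) = 31.2650
SG_post = 1 + (1.047 − 1)·38.2/31.2650

1.0574


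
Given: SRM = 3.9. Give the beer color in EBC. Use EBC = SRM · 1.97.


EBC = 3.9 · 1.97

7.6830 EBC


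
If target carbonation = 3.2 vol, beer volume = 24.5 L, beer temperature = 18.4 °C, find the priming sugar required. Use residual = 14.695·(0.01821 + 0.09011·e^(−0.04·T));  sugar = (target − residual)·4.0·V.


residual = 14.695·(0.01821 + 0.09011·e^(−0.04·18.4)) = 0.9019
sugar = (3.2 − 0.9019)·4.0·24.5

225.2132 g


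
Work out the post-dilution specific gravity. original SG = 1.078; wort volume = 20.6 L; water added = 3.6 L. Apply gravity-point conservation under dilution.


SG_new = 1 + (SG_old − 1)·V_old/(V_old + V_water)
pts = (1.078 − 1)·1000·20.6/(20.6 + 3.6) = 66.3967
SG_new = 1 + 66.3967/1000

1.0664


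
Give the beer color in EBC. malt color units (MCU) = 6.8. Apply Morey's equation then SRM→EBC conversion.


SRM = 1.4922·MCU^0.6859;  EBC = SRM·1.97
SRM = 1.4922·6.8^0.6859 = 5.5571
EBC = 5.5571·1.97

10.9474 EBC


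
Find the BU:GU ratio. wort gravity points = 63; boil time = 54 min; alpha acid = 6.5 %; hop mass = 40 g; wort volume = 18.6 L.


U = 1.65·0.000125^(GP/1000)·(1−e^(−0.04t))/4.15;  IBU = (α/100)·m·U·1000/V;  BU:GU = IBU/GP
U = 1.65·0.000125^(63/1000)·(1−e^(−0.04·54))/4.15 = 0.1997
IBU = (6.5/100)·40·0.1997·1000/18.6 = 27.9116
BU:GU = 27.9116/63

0.4430


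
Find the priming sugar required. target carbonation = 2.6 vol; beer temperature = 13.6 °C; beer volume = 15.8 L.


residual = 14.695·(0.01821 + 0.09011·e^(−0.04·T));  sugar = (target − residual)·4.0·V
residual = 14.695·(0.01821 + 0.09011·e^(−0.04·13.6)) = 1.0362
sugar = (2.6 − 1.0362)·4.0·15.8

98.8340 g


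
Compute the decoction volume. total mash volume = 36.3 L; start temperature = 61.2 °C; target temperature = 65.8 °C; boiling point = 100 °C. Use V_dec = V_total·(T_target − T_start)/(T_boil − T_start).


V_dec = 36.3·(65.8 − 61.2)/(100 − 61.2)

4.3036 L


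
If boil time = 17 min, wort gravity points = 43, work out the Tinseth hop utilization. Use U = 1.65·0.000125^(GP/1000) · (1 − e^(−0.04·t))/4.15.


bigness = 1.65·0.000125^(43/1000) = 1.1211
boil_factor = (1 − e^(−0.04·17))/4.15 = 0.1189
U = 1.1211 · 0.1189

0.1333


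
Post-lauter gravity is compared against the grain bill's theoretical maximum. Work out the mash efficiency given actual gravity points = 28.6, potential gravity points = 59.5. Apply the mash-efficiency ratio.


efficiency = actual / potential × 100
efficiency = 28.6 / 59.5 × 100

48.0672 %


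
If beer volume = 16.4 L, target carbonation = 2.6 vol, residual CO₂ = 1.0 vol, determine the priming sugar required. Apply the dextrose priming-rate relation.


sugar = (target − residual)·4.0·V
sugar = (2.6 − 1.0)·4.0·16.4

104.9600 g


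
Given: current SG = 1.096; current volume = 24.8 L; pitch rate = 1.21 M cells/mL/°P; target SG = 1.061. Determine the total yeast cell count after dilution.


V_w = V·((SG_c−1)/(SG_t−1)−1);  °P = 259 − 259/SG_t;  cells = rate·(V+V_w)·°P
V_w = 24.8·((1.096−1)/(1.061−1)−1) = 14.2295
V_final = 24.8 + 14.2295 = 39.0295
°P = 259 − 259/1.061 = 14.8907
cells = 1.21·39.0295·14.8907

703.2223 billion cells


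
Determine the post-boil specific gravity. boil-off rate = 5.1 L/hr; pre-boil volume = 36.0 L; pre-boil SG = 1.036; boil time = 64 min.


V_post = V_pre − rate·(t/60);  SG_post = 1 + (SG_pre−1)·V_pre/V_post
V_post = 36.0 − 5.1·(64/60) = 30.5600
SG_post = 1 + (1.036 − 1)·36.0/30.5600

1.0424


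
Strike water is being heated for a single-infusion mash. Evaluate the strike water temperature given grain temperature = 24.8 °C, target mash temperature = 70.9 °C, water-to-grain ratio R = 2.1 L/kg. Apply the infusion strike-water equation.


T_strike = (0.41/R)·(T_mash − T_grain) + T_mash
T_strike = (0.41/2.1)·(70.9 − 24.8) + 70.9

79.9005 °C


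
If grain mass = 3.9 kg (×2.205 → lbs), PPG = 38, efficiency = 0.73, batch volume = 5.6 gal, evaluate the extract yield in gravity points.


points = lbs × PPG × eff / vol
lbs = 3.9 × 2.205 = 8.5995
points = 8.5995 × 38 × 0.73 / 5.6

42.5982 points


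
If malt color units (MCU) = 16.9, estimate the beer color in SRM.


SRM = 1.4922 · MCU^0.6859
SRM = 1.4922 · 16.9^0.6859

10.3761 SRM


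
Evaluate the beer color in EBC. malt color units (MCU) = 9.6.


SRM = 1.4922·MCU^0.6859;  EBC = SRM·1.97
SRM = 1.4922·9.6^0.6859 = 7.0399
EBC = 7.0399·1.97

13.8686 EBC


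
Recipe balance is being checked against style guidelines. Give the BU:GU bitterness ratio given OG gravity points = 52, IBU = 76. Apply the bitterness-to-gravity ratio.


BU:GU = IBU / OG_points
BU:GU = 76 / 52

1.4615


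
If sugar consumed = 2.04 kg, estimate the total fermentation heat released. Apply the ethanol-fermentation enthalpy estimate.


Q = m_sugar · 590 kJ/kg
Q = 2.04 · 590

1203.6000 kJ


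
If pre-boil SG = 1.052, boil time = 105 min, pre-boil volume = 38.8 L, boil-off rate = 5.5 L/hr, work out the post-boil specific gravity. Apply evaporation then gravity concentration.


V_post = V_pre − rate·(t/60);  SG_post = 1 + (SG_pre−1)·V_pre/V_post
V_post = 38.8 − 5.5·(105/60) = 29.1750
SG_post = 1 + (1.052 − 1)·38.8/29.1750

1.0692


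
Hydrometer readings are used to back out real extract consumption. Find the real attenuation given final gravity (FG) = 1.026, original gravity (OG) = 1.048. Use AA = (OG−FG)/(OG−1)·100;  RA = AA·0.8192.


AA = (1.048 − 1.026)/(1.048 − 1)·100 = 45.8333
RA = 45.8333·0.8192

37.5467 %


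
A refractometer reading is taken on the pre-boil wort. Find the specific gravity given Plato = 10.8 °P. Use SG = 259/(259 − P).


SG = 259/(259 − 10.8)

1.0435


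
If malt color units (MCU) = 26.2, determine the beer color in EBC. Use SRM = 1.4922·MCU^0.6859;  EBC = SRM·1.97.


SRM = 1.4922·26.2^0.6859 = 14.0165
EBC = 14.0165·1.97

27.6125 EBC


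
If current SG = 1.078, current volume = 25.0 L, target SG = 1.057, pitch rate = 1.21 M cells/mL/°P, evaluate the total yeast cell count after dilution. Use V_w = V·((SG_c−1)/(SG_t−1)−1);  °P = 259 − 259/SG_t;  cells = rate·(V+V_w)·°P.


V_w = 25.0·((1.078−1)/(1.057−1)−1) = 9.2105
V_final = 25.0 + 9.2105 = 34.2105
°P = 259 − 259/1.057 = 13.9669
cells = 1.21·34.2105·13.9669

578.1556 billion cells


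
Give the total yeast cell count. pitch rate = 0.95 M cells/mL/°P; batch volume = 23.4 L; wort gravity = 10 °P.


cells (billions) = rate · V_L · °P
cells = 0.95 · 23.4 · 10

222.3000 billion cells


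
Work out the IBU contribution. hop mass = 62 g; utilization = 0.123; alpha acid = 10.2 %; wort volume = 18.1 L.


IBU = (α/100)·mass·U·1000 / V
IBU = (10.2/100)·62·0.123·1000 / 18.1

42.9752 IBU


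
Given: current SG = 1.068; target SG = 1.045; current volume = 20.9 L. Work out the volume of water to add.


V_water = V·((SG_curr − 1)/(SG_target − 1) − 1)
V_water = 20.9·((1.068 − 1)/(1.045 − 1) − 1)

10.6822 L


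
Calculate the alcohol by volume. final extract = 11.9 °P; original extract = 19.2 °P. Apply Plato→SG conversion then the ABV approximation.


SG = 259/(259 − P);  ABV = (OG − FG)·131.25
OG = 259/(259 − 19.2) = 1.0801
FG = 259/(259 − 11.9) = 1.0482
ABV = (1.0801 − 1.0482)·131.25

4.1879 % ABV


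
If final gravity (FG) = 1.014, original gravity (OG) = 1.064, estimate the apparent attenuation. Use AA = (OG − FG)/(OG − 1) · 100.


AA = (1.064 − 1.014)/(1.064 − 1) · 100

78.1250 %


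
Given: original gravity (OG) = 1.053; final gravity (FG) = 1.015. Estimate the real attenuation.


AA = (OG−FG)/(OG−1)·100;  RA = AA·0.8192
AA = (1.053 − 1.015)/(1.053 − 1)·100 = 71.6981
RA = 71.6981·0.8192

58.7351 %


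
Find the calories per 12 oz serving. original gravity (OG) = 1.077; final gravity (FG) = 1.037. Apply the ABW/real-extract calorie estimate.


ABW = (OG−FG)·131.25·0.79/FG;  °P = 259 − 259/SG (for OG→OE and FG→AE);  RE = 0.1808·OE + 0.8192·AE;  Cal = (6.9·ABW + 4·(RE−0.1))·FG·3.55
ABW = (1.077 − 1.037)·131.25·0.79/1.037 = 3.9995
OE = 259 − 259/1.077 = 18.5172 °P
AE = 259 − 259/1.037 = 9.2411 °P
RE = 0.1808·18.5172 + 0.8192·9.2411 = 10.9182 °P
Cal = (6.9·3.9995 + 4·(10.9182−0.1))·1.037·3.55

260.8953 kcal


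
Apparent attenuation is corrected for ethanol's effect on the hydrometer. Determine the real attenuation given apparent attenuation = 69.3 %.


RA = AA · 0.8192
RA = 69.3 · 0.8192

56.7706 %


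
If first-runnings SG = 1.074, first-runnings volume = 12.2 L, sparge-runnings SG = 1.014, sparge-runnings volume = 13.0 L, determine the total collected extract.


total = Σ (SG_i − 1)·1000·V_i
first = (1.074 − 1)·1000·12.2 = 902.8000
sparge = (1.014 − 1)·1000·13.0 = 182.0000
total = 902.8000 + 182.0000

1084.8000 gravity·L


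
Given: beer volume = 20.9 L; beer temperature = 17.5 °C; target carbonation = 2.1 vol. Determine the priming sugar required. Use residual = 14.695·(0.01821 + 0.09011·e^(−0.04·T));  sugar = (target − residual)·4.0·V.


residual = 14.695·(0.01821 + 0.09011·e^(−0.04·17.5)) = 0.9252
sugar = (2.1 − 0.9252)·4.0·20.9

98.2168 g


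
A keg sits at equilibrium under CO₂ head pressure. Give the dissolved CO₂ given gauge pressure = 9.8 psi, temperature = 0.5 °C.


vols = (P + 14.695)·(0.01821 + 0.09011·e^(−0.04·T))
vols = (9.8 + 14.695)·(0.01821 + 0.09011·e^(−0.04·0.5))

2.6096 volumes


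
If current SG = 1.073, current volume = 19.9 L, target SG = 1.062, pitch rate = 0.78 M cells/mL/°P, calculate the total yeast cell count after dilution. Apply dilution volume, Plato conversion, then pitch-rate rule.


V_w = V·((SG_c−1)/(SG_t−1)−1);  °P = 259 − 259/SG_t;  cells = rate·(V+V_w)·°P
V_w = 19.9·((1.073−1)/(1.062−1)−1) = 3.5306
V_final = 19.9 + 3.5306 = 23.4306
°P = 259 − 259/1.062 = 15.1205
cells = 0.78·23.4306·15.1205

276.3413 billion cells


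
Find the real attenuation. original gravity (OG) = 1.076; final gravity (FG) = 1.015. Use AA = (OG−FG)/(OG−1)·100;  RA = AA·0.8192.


AA = (1.076 − 1.015)/(1.076 − 1)·100 = 80.2632
RA = 80.2632·0.8192

65.7516 %


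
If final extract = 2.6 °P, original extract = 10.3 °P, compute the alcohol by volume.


SG = 259/(259 − P);  ABV = (OG − FG)·131.25
OG = 259/(259 − 10.3) = 1.0414
FG = 259/(259 − 2.6) = 1.0101
ABV = (1.0414 − 1.0101)·131.25

4.1048 % ABV


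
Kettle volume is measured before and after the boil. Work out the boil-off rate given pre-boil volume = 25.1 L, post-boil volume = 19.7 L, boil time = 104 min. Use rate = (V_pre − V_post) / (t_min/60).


rate = (25.1 − 19.7) / (104/60)

3.1154 L/hr


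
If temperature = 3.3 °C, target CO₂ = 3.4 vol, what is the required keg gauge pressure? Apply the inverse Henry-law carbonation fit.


psi = vols/(0.01821 + 0.09011·e^(−0.04·T)) − 14.695
psi = 3.4/(0.01821 + 0.09011·e^(−0.04·3.3)) − 14.695

20.2927 psi


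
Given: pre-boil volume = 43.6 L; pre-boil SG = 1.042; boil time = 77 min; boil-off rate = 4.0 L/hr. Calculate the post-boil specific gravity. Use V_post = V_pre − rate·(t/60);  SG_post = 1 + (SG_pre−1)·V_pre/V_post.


V_post = 43.6 − 4.0·(77/60) = 38.4667
SG_post = 1 + (1.042 − 1)·43.6/38.4667

1.0476


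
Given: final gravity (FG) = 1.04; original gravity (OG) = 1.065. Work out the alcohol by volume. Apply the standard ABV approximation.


ABV = (OG − FG) · 131.25
ABV = (1.065 − 1.04) · 131.25

3.2812 % ABV


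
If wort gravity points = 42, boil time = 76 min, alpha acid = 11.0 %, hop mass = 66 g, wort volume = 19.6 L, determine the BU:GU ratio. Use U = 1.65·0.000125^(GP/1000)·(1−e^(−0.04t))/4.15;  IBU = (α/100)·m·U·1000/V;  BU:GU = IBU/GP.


U = 1.65·0.000125^(42/1000)·(1−e^(−0.04·76))/4.15 = 0.2595
IBU = (11.0/100)·66·0.2595·1000/19.6 = 96.1388
BU:GU = 96.1388/42

2.2890


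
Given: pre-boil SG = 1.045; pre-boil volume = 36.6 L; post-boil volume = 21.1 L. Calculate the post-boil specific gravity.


SG_post = 1 + (SG_pre − 1)·V_pre/V_post
pts_pre = (1.045 − 1)·1000 = 45.0000
pts_post = 45.0000·36.6/21.1 = 78.0569
SG_post = 1 + 78.0569/1000

1.0781


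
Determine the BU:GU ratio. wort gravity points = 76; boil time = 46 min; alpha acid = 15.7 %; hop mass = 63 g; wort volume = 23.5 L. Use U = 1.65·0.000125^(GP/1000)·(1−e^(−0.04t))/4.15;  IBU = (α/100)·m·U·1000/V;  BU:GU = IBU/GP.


U = 1.65·0.000125^(76/1000)·(1−e^(−0.04·46))/4.15 = 0.1689
IBU = (15.7/100)·63·0.1689·1000/23.5 = 71.0990
BU:GU = 71.0990/76

0.9355


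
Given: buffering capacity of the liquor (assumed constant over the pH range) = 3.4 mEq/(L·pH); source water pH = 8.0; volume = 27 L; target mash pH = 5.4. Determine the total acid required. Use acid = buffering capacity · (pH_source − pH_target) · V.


acid = 3.4 · (8.0 − 5.4) · 27

238.6800 mEq


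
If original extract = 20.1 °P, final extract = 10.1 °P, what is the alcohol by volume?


SG = 259/(259 − P);  ABV = (OG − FG)·131.25
OG = 259/(259 − 20.1) = 1.0841
FG = 259/(259 − 10.1) = 1.0406
ABV = (1.0841 − 1.0406)·131.25

5.7169 % ABV


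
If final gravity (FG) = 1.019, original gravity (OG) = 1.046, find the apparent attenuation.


AA = (OG − FG)/(OG − 1) · 100
AA = (1.046 − 1.019)/(1.046 − 1) · 100

58.6957 %


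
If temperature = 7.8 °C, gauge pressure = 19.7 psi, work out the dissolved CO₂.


vols = (P + 14.695)·(0.01821 + 0.09011·e^(−0.04·T))
vols = (19.7 + 14.695)·(0.01821 + 0.09011·e^(−0.04·7.8))

2.8950 volumes


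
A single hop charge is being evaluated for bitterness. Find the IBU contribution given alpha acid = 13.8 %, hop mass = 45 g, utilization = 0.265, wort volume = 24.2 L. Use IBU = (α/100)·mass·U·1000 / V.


IBU = (13.8/100)·45·0.265·1000 / 24.2

68.0021 IBU


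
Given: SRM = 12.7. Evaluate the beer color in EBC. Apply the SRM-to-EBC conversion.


EBC = SRM · 1.97
EBC = 12.7 · 1.97

25.0190 EBC


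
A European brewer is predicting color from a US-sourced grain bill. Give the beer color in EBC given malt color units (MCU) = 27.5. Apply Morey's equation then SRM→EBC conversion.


SRM = 1.4922·MCU^0.6859;  EBC = SRM·1.97
SRM = 1.4922·27.5^0.6859 = 14.4899
EBC = 14.4899·1.97

28.5451 EBC


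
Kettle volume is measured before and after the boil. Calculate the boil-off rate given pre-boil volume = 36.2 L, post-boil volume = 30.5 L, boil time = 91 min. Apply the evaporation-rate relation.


rate = (V_pre − V_post) / (t_min/60)
rate = (36.2 − 30.5) / (91/60)

3.7582 L/hr


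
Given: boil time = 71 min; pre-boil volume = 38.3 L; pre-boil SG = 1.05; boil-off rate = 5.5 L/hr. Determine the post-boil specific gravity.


V_post = V_pre − rate·(t/60);  SG_post = 1 + (SG_pre−1)·V_pre/V_post
V_post = 38.3 − 5.5·(71/60) = 31.7917
SG_post = 1 + (1.05 − 1)·38.3/31.7917

1.0602


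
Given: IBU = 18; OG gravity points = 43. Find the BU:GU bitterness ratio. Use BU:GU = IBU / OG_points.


BU:GU = 18 / 43

0.4186


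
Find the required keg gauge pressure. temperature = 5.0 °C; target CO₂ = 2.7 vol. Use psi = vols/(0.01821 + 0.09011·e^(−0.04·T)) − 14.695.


psi = 2.7/(0.01821 + 0.09011·e^(−0.04·5.0)) − 14.695

14.6573 psi


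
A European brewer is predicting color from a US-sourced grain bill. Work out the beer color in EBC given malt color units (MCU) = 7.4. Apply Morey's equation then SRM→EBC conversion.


SRM = 1.4922·MCU^0.6859;  EBC = SRM·1.97
SRM = 1.4922·7.4^0.6859 = 5.8889
EBC = 5.8889·1.97

11.6011 EBC


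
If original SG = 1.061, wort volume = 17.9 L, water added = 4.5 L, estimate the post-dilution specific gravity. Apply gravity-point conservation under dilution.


SG_new = 1 + (SG_old − 1)·V_old/(V_old + V_water)
pts = (1.061 − 1)·1000·17.9/(17.9 + 4.5) = 48.7455
SG_new = 1 + 48.7455/1000

1.0487


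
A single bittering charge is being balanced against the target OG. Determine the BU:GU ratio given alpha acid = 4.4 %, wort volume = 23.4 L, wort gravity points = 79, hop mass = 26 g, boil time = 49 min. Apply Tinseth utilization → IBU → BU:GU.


U = 1.65·0.000125^(GP/1000)·(1−e^(−0.04t))/4.15;  IBU = (α/100)·m·U·1000/V;  BU:GU = IBU/GP
U = 1.65·0.000125^(79/1000)·(1−e^(−0.04·49))/4.15 = 0.1679
IBU = (4.4/100)·26·0.1679·1000/23.4 = 8.2104
BU:GU = 8.2104/79

0.1039


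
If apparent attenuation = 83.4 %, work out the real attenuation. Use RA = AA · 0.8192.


RA = 83.4 · 0.8192

68.3213 %


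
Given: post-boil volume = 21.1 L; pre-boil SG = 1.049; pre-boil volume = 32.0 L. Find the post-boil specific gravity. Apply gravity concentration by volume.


SG_post = 1 + (SG_pre − 1)·V_pre/V_post
pts_pre = (1.049 − 1)·1000 = 49.0000
pts_post = 49.0000·32.0/21.1 = 74.3128
SG_post = 1 + 74.3128/1000

1.0743


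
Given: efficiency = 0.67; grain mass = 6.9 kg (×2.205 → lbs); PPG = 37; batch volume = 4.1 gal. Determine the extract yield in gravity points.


points = lbs × PPG × eff / vol
lbs = 6.9 × 2.205 = 15.2145
points = 15.2145 × 37 × 0.67 / 4.1

91.9921 points


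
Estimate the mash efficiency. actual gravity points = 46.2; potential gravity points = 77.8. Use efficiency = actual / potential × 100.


efficiency = 46.2 / 77.8 × 100

59.3830 %


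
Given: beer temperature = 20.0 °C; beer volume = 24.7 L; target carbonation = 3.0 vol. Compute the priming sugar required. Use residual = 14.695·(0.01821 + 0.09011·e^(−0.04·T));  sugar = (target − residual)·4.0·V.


residual = 14.695·(0.01821 + 0.09011·e^(−0.04·20.0)) = 0.8626
sugar = (3.0 − 0.8626)·4.0·24.7

211.1769 g


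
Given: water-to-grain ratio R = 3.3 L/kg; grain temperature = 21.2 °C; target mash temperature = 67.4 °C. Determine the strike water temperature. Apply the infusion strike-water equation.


T_strike = (0.41/R)·(T_mash − T_grain) + T_mash
T_strike = (0.41/3.3)·(67.4 − 21.2) + 67.4

73.1400 °C


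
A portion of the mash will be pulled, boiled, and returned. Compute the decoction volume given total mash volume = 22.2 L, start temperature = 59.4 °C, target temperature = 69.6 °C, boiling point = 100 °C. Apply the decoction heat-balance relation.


V_dec = V_total·(T_target − T_start)/(T_boil − T_start)
V_dec = 22.2·(69.6 − 59.4)/(100 − 59.4)

5.5773 L


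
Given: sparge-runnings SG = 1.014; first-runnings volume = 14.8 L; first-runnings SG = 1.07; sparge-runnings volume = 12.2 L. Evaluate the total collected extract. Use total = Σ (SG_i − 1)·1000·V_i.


first = (1.07 − 1)·1000·14.8 = 1036.0000
sparge = (1.014 − 1)·1000·12.2 = 170.8000
total = 1036.0000 + 170.8000

1206.8000 gravity·L


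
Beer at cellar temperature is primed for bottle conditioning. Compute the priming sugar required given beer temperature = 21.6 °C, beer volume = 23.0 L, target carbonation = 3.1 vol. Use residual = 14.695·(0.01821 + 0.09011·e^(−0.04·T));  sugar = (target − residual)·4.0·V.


residual = 14.695·(0.01821 + 0.09011·e^(−0.04·21.6)) = 0.8257
sugar = (3.1 − 0.8257)·4.0·23.0

209.2360 g


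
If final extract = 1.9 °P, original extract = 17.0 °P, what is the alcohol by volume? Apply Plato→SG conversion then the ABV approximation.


SG = 259/(259 − P);  ABV = (OG − FG)·131.25
OG = 259/(259 − 17.0) = 1.0702
FG = 259/(259 − 1.9) = 1.0074
ABV = (1.0702 − 1.0074)·131.25

8.2501 % ABV


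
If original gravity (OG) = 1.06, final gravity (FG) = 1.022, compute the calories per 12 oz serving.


ABW = (OG−FG)·131.25·0.79/FG;  °P = 259 − 259/SG (for OG→OE and FG→AE);  RE = 0.1808·OE + 0.8192·AE;  Cal = (6.9·ABW + 4·(RE−0.1))·FG·3.55
ABW = (1.06 − 1.022)·131.25·0.79/1.022 = 3.8553
OE = 259 − 259/1.06 = 14.6604 °P
AE = 259 − 259/1.022 = 5.5753 °P
RE = 0.1808·14.6604 + 0.8192·5.5753 = 7.2179 °P
Cal = (6.9·3.8553 + 4·(7.2179−0.1))·1.022·3.55

199.8114 kcal


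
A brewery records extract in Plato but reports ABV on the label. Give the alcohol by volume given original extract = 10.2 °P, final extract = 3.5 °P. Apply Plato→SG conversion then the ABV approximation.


SG = 259/(259 − P);  ABV = (OG − FG)·131.25
OG = 259/(259 − 10.2) = 1.0410
FG = 259/(259 − 3.5) = 1.0137
ABV = (1.0410 − 1.0137)·131.25

3.5829 % ABV


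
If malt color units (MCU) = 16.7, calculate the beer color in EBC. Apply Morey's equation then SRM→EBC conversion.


SRM = 1.4922·MCU^0.6859;  EBC = SRM·1.97
SRM = 1.4922·16.7^0.6859 = 10.2917
EBC = 10.2917·1.97

20.2747 EBC


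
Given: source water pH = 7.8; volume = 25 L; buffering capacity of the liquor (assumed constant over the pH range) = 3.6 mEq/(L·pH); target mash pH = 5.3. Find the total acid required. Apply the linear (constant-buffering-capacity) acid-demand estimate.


acid = buffering capacity · (pH_source − pH_target) · V
acid = 3.6 · (7.8 − 5.3) · 25

225.0000 mEq


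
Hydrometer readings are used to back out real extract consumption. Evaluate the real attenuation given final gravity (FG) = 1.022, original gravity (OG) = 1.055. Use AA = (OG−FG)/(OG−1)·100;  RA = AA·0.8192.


AA = (1.055 − 1.022)/(1.055 − 1)·100 = 60.0000
RA = 60.0000·0.8192

49.1520 %


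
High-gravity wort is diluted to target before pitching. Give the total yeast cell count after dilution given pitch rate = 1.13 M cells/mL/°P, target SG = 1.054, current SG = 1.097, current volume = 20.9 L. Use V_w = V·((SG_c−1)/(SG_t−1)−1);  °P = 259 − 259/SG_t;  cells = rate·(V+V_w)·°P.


V_w = 20.9·((1.097−1)/(1.054−1)−1) = 16.6426
V_final = 20.9 + 16.6426 = 37.5426
°P = 259 − 259/1.054 = 13.2694
cells = 1.13·37.5426·13.2694

562.9316 billion cells


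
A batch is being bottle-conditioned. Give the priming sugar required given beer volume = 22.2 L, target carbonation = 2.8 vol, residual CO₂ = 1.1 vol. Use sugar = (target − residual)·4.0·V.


sugar = (2.8 − 1.1)·4.0·22.2

150.9600 g


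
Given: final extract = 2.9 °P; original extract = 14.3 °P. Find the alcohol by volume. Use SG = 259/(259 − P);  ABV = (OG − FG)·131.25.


OG = 259/(259 − 14.3) = 1.0584
FG = 259/(259 − 2.9) = 1.0113
ABV = (1.0584 − 1.0113)·131.25

6.1839 % ABV


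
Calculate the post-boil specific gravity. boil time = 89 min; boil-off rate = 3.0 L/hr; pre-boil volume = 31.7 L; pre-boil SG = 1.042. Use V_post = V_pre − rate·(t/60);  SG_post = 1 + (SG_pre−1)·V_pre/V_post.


V_post = 31.7 − 3.0·(89/60) = 27.2500
SG_post = 1 + (1.042 − 1)·31.7/27.2500

1.0489


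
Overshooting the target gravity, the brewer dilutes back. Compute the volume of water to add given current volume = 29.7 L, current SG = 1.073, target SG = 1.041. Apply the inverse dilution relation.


V_water = V·((SG_curr − 1)/(SG_target − 1) − 1)
V_water = 29.7·((1.073 − 1)/(1.041 − 1) − 1)

23.1805 L


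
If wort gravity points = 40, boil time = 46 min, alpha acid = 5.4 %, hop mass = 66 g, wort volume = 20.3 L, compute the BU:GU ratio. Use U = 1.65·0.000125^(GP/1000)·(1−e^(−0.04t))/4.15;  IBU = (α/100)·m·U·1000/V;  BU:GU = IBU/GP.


U = 1.65·0.000125^(40/1000)·(1−e^(−0.04·46))/4.15 = 0.2335
IBU = (5.4/100)·66·0.2335·1000/20.3 = 40.9868
BU:GU = 40.9868/40

1.0247


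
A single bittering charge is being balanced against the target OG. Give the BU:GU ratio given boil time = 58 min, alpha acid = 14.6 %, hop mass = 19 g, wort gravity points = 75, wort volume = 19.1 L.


U = 1.65·0.000125^(GP/1000)·(1−e^(−0.04t))/4.15;  IBU = (α/100)·m·U·1000/V;  BU:GU = IBU/GP
U = 1.65·0.000125^(75/1000)·(1−e^(−0.04·58))/4.15 = 0.1827
IBU = (14.6/100)·19·0.1827·1000/19.1 = 26.5370
BU:GU = 26.5370/75

0.3538


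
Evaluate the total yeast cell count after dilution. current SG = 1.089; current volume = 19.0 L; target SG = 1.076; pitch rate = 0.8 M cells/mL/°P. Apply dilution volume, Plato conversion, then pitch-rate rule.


V_w = V·((SG_c−1)/(SG_t−1)−1);  °P = 259 − 259/SG_t;  cells = rate·(V+V_w)·°P
V_w = 19.0·((1.089−1)/(1.076−1)−1) = 3.2500
V_final = 19.0 + 3.2500 = 22.2500
°P = 259 − 259/1.076 = 18.2937
cells = 0.8·22.2500·18.2937

325.6275 billion cells


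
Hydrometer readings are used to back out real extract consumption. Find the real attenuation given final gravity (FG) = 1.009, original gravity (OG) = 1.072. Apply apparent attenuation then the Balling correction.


AA = (OG−FG)/(OG−1)·100;  RA = AA·0.8192
AA = (1.072 − 1.009)/(1.072 − 1)·100 = 87.5000
RA = 87.5000·0.8192

71.6800 %


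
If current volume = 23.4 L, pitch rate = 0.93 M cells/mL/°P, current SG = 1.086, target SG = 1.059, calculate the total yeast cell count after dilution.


V_w = V·((SG_c−1)/(SG_t−1)−1);  °P = 259 − 259/SG_t;  cells = rate·(V+V_w)·°P
V_w = 23.4·((1.086−1)/(1.059−1)−1) = 10.7085
V_final = 23.4 + 10.7085 = 34.1085
°P = 259 − 259/1.059 = 14.4297
cells = 0.93·34.1085·14.4297

457.7212 billion cells


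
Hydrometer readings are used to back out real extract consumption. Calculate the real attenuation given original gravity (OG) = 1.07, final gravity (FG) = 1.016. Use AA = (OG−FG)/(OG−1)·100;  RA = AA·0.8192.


AA = (1.07 − 1.016)/(1.07 − 1)·100 = 77.1429
RA = 77.1429·0.8192

63.1954 %


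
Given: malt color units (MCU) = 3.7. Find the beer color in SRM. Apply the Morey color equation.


SRM = 1.4922 · MCU^0.6859
SRM = 1.4922 · 3.7^0.6859

3.6606 SRM


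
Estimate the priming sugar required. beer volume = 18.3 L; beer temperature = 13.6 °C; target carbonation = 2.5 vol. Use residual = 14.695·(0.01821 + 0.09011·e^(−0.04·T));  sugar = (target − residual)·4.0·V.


residual = 14.695·(0.01821 + 0.09011·e^(−0.04·13.6)) = 1.0362
sugar = (2.5 − 1.0362)·4.0·18.3

107.1523 g


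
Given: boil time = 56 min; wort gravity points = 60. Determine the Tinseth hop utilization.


U = 1.65·0.000125^(GP/1000) · (1 − e^(−0.04·t))/4.15
bigness = 1.65·0.000125^(60/1000) = 0.9623
boil_factor = (1 − e^(−0.04·56))/4.15 = 0.2153
U = 0.9623 · 0.2153

0.2072


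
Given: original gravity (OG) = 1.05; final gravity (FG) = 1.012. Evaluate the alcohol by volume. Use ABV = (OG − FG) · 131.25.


ABV = (1.05 − 1.012) · 131.25

4.9875 % ABV


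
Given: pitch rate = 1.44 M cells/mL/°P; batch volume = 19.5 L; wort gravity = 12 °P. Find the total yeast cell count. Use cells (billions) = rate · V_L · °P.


cells = 1.44 · 19.5 · 12

336.9600 billion cells


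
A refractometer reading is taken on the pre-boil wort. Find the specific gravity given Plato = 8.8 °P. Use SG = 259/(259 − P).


SG = 259/(259 − 8.8)

1.0352


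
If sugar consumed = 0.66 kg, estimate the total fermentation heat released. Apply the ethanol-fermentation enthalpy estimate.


Q = m_sugar · 590 kJ/kg
Q = 0.66 · 590

389.4000 kJ


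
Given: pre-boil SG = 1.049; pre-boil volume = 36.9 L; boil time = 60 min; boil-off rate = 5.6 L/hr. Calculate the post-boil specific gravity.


V_post = V_pre − rate·(t/60);  SG_post = 1 + (SG_pre−1)·V_pre/V_post
V_post = 36.9 − 5.6·(60/60) = 31.3000
SG_post = 1 + (1.049 − 1)·36.9/31.3000

1.0578


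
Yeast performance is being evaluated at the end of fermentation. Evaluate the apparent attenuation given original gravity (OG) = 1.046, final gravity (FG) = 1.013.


AA = (OG − FG)/(OG − 1) · 100
AA = (1.046 − 1.013)/(1.046 − 1) · 100

71.7391 %


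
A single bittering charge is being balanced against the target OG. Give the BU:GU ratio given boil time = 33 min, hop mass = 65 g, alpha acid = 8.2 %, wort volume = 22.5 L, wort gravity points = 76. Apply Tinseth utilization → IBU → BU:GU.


U = 1.65·0.000125^(GP/1000)·(1−e^(−0.04t))/4.15;  IBU = (α/100)·m·U·1000/V;  BU:GU = IBU/GP
U = 1.65·0.000125^(76/1000)·(1−e^(−0.04·33))/4.15 = 0.1472
IBU = (8.2/100)·65·0.1472·1000/22.5 = 34.8634
BU:GU = 34.8634/76

0.4587


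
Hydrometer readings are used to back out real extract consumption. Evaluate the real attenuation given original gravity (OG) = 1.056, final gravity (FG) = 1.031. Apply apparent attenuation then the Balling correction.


AA = (OG−FG)/(OG−1)·100;  RA = AA·0.8192
AA = (1.056 − 1.031)/(1.056 − 1)·100 = 44.6429
RA = 44.6429·0.8192

36.5714 %


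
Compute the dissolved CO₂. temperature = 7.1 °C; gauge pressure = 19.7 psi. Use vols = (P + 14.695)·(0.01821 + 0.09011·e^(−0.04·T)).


vols = (19.7 + 14.695)·(0.01821 + 0.09011·e^(−0.04·7.1))

2.9594 volumes


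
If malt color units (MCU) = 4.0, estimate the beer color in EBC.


SRM = 1.4922·MCU^0.6859;  EBC = SRM·1.97
SRM = 1.4922·4.0^0.6859 = 3.8617
EBC = 3.8617·1.97

7.6076 EBC


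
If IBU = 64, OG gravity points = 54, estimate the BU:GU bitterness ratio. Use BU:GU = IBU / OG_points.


BU:GU = 64 / 54

1.1852


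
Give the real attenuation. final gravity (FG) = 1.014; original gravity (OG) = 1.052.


AA = (OG−FG)/(OG−1)·100;  RA = AA·0.8192
AA = (1.052 − 1.014)/(1.052 − 1)·100 = 73.0769
RA = 73.0769·0.8192

59.8646 %


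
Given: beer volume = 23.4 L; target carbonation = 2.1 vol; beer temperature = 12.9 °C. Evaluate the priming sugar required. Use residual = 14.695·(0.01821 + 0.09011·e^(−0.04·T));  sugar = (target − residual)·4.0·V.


residual = 14.695·(0.01821 + 0.09011·e^(−0.04·12.9)) = 1.0580
sugar = (2.1 − 1.0580)·4.0·23.4

97.5316 g


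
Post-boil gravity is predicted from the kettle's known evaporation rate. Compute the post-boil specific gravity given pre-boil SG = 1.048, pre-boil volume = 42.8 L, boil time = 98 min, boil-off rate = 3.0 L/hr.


V_post = V_pre − rate·(t/60);  SG_post = 1 + (SG_pre−1)·V_pre/V_post
V_post = 42.8 − 3.0·(98/60) = 37.9000
SG_post = 1 + (1.048 − 1)·42.8/37.9000

1.0542


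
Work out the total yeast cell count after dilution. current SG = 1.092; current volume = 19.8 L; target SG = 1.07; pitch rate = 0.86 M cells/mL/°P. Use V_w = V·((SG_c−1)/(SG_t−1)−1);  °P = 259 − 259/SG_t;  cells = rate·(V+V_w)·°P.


V_w = 19.8·((1.092−1)/(1.07−1)−1) = 6.2229
V_final = 19.8 + 6.2229 = 26.0229
°P = 259 − 259/1.07 = 16.9439
cells = 0.86·26.0229·16.9439

379.1992 billion cells


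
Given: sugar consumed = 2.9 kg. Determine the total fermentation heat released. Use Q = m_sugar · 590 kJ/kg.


Q = 2.9 · 590

1711.0000 kJ


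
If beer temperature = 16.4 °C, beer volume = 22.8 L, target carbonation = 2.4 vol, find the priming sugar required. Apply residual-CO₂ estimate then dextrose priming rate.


residual = 14.695·(0.01821 + 0.09011·e^(−0.04·T));  sugar = (target − residual)·4.0·V
residual = 14.695·(0.01821 + 0.09011·e^(−0.04·16.4)) = 0.9547
sugar = (2.4 − 0.9547)·4.0·22.8

131.8081 g


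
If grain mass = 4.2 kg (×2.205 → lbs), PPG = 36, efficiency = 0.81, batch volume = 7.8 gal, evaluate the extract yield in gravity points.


points = lbs × PPG × eff / vol
lbs = 4.2 × 2.205 = 9.2610
points = 9.2610 × 36 × 0.81 / 7.8

34.6219 points


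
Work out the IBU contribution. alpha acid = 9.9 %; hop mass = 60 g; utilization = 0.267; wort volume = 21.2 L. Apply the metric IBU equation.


IBU = (α/100)·mass·U·1000 / V
IBU = (9.9/100)·60·0.267·1000 / 21.2

74.8104 IBU


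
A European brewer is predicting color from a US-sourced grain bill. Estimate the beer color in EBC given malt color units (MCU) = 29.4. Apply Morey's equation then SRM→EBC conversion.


SRM = 1.4922·MCU^0.6859;  EBC = SRM·1.97
SRM = 1.4922·29.4^0.6859 = 15.1693
EBC = 15.1693·1.97

29.8836 EBC


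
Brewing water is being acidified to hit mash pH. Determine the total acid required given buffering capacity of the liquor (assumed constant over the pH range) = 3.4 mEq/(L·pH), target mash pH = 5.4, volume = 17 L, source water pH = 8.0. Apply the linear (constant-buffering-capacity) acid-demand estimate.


acid = buffering capacity · (pH_source − pH_target) · V
acid = 3.4 · (8.0 − 5.4) · 17

150.2800 mEq


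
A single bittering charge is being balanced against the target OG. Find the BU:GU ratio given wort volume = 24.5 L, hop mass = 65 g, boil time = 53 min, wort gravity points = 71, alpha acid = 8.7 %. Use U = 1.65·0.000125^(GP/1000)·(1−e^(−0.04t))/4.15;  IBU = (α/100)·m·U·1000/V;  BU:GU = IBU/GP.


U = 1.65·0.000125^(71/1000)·(1−e^(−0.04·53))/4.15 = 0.1848
IBU = (8.7/100)·65·0.1848·1000/24.5 = 42.6629
BU:GU = 42.6629/71

0.6009


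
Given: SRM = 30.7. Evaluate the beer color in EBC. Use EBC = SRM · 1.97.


EBC = 30.7 · 1.97

60.4790 EBC


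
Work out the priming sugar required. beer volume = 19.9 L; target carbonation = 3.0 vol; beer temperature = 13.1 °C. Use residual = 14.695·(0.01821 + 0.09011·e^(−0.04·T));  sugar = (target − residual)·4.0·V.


residual = 14.695·(0.01821 + 0.09011·e^(−0.04·13.1)) = 1.0517
sugar = (3.0 − 1.0517)·4.0·19.9

155.0849 g


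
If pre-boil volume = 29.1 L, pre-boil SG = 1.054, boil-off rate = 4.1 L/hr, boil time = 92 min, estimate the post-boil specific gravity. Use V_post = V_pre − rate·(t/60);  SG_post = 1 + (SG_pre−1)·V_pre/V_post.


V_post = 29.1 − 4.1·(92/60) = 22.8133
SG_post = 1 + (1.054 − 1)·29.1/22.8133

1.0689


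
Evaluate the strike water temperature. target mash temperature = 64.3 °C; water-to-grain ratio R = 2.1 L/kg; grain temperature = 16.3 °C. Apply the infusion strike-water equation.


T_strike = (0.41/R)·(T_mash − T_grain) + T_mash
T_strike = (0.41/2.1)·(64.3 − 16.3) + 64.3

73.6714 °C


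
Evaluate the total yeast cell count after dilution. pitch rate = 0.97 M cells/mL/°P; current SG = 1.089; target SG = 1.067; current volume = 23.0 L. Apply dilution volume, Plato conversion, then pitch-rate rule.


V_w = V·((SG_c−1)/(SG_t−1)−1);  °P = 259 − 259/SG_t;  cells = rate·(V+V_w)·°P
V_w = 23.0·((1.089−1)/(1.067−1)−1) = 7.5522
V_final = 23.0 + 7.5522 = 30.5522
°P = 259 − 259/1.067 = 16.2634
cells = 0.97·30.5522·16.2634

481.9755 billion cells


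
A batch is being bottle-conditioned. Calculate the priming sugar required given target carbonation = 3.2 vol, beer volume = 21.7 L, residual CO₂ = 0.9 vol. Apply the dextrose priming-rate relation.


sugar = (target − residual)·4.0·V
sugar = (3.2 − 0.9)·4.0·21.7

199.6400 g


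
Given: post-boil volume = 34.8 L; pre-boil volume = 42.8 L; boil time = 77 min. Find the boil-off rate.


rate = (V_pre − V_post) / (t_min/60)
rate = (42.8 − 34.8) / (77/60)

6.2338 L/hr


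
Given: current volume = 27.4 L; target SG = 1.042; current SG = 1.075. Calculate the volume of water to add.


V_water = V·((SG_curr − 1)/(SG_target − 1) − 1)
V_water = 27.4·((1.075 − 1)/(1.042 − 1) − 1)

21.5286 L


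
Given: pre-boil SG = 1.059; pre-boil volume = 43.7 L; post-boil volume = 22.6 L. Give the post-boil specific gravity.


SG_post = 1 + (SG_pre − 1)·V_pre/V_post
pts_pre = (1.059 − 1)·1000 = 59.0000
pts_post = 59.0000·43.7/22.6 = 114.0841
SG_post = 1 + 114.0841/1000

1.1141
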